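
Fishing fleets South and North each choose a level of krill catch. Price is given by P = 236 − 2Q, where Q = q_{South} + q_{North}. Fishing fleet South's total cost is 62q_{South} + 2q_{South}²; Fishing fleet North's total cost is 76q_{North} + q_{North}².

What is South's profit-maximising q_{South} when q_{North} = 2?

Fishing fleet South's profit: π = q_{South}(236 − 2(q_{South} + q_{North})) − 62q_{South} − 2q_{South}².
∂π/∂q_{South} = 174 − 8q_{South} − 2q_{North} = 0, so q_{South} = 21.75 − 0.25q_{North}.
At q_{North} = 2: q_{South} = 21.75 − 0.25·2 = 21.25.

21.25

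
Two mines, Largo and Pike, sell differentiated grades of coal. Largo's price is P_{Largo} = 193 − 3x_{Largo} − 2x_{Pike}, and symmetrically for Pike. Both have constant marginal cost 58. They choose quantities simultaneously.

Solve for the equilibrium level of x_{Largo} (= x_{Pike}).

Mine Largo's profit: π = x_{Largo}(193 − 3x_{Largo} − 2x_{Pike}) − 58x_{Largo}.
∂π/∂x_{Largo} = 135 − 6x_{Largo} − 2x_{Pike} = 0 ⇒ x_{Largo} = 22.5 − (1/3)x_{Pike}.
Setting x_{Largo} = x_{Pike} in the reaction function: x_{Largo} = 22.5 − (1/3)x_{Largo}, so x_{Largo} = 22.5 / (4/3) = 16.875.

16.875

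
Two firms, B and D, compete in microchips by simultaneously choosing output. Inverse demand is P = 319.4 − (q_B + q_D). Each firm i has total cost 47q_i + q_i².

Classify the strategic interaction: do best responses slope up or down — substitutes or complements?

Firm B's profit: π = q_B(319.4 − (q_B + q_D)) − 47q_B − q_B².
∂π/∂q_B = 272.4 − 4q_B − q_D = 0, so q_B = 68.1 − 0.25q_D.
The best-response slope dq_B/dq_D = −0.25 < 0: the reaction function is downward-sloping, so the choices are strategic substitutes.

strategic substitutes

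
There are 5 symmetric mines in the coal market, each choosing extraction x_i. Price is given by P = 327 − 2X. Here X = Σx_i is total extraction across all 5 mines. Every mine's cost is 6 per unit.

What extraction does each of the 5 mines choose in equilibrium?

A representative mine's profit is π_i = x_i(327 − 2X) − 6x_i, with X = x_i + Σ_{j≠i} x_j.
First-order condition: 321 − 4x_i − 2Σ_{j≠i} x_j = 0.
With identical mines, set every x_j = x: then 321 − 4x − 8x = 0, i.e. x = 321/12 = 26.75.

26.75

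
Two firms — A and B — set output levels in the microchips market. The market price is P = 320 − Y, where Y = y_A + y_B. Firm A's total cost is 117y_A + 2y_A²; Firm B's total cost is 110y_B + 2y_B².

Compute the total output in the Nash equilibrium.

59

Firm A's profit: π = y_A(320 − (y_A + y_B)) − 117y_A − 2y_A².
∂π/∂y_A = 203 − 6y_A − y_B = 0, so y_A = 203/6 − (1/6)y_B.
By the same steps for B: y_B = 35 − (1/6)y_A.
Solving the two reaction functions simultaneously: (1 − (−1/6)(−1/6))y_A = 203/6 − (1/6)·35, so (35/36)y_A = 28 and y_A = 28.8.
Then y_B = 35 − (1/6)·28.8 = 30.2.
Total output: 28.8 + 30.2 = 59.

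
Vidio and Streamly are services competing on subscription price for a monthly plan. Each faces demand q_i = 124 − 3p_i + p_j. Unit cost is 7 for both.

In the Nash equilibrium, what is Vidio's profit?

1452

Vidio's profit: π = (p_{Vidio} − 7)(124 − 3p_{Vidio} + p_{Streamly}).
∂π/∂p_{Vidio} = 145 − 6p_{Vidio} + p_{Streamly} = 0 ⇒ p_{Vidio} = 145/6 + (1/6)p_{Streamly}.
The game is symmetric, so in equilibrium p_{Streamly} = p_{Vidio}: the reaction function gives (5/6)p_{Vidio} = 145/6, hence p_{Vidio} = 29.
q_{Vidio} = 124 − 3·29 + 29 = 66.
Profit = (29 − 7)·66 = 1452.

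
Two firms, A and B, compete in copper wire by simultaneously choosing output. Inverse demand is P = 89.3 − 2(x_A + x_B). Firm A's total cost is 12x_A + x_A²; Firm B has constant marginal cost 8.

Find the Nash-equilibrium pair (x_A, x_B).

Firm A's profit: π = x_A(89.3 − 2(x_A + x_B)) − 12x_A − x_A².
∂π/∂x_A = 77.3 − 6x_A − 2x_B = 0, so x_A = 773/60 − (1/3)x_B.
For B: ∂π/∂x_B = 81.3 − 4x_B − 2x_A = 0 ⇒ x_B = 20.325 − 0.5x_A.
Solving the two reaction functions simultaneously: (1 − (−1/3)(−0.5))x_A = 773/60 − (1/3)·20.325, so (5/6)x_A = 733/120 and x_A = 7.33.
Then x_B = 20.325 − 0.5·7.33 = 16.66.

7.33, 16.66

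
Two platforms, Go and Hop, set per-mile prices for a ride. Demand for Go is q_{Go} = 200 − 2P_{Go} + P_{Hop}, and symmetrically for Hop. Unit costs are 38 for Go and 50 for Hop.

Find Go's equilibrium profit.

6182.72

Go's profit: π = (P_{Go} − 38)(200 − 2P_{Go} + P_{Hop}).
∂π/∂P_{Go} = 276 − 4P_{Go} + P_{Hop} = 0 ⇒ P_{Go} = 69 + 0.25P_{Hop}.
Similarly P_{Hop} = 75 + 0.25P_{Go}.
Plugging P_{Hop} into Go's best response: P_{Go} = 69 + 0.25(75 + 0.25P_{Go}) ⇒ 0.9375P_{Go} = 87.75, so P_{Go} = 93.6.
Then P_{Hop} = 75 + 0.25·93.6 = 98.4.
q_{Go} = 200 − 2·93.6 + 98.4 = 111.2.
Profit = (93.6 − 38)·111.2 = 6182.72.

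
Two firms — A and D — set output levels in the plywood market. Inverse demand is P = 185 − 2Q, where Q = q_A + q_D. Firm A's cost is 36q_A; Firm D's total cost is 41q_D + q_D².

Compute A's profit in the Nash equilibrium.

Firm A's profit: π = q_A(185 − 2(q_A + q_D)) − 36q_A.
∂π/∂q_A = 149 − 4q_A − 2q_D = 0, so q_A = 37.25 − 0.5q_D.
For D: ∂π/∂q_D = 144 − 6q_D − 2q_A = 0 ⇒ q_D = 24 − (1/3)q_A.
Plugging q_D into A's best response: q_A = 37.25 − 0.5(24 − (1/3)q_A) ⇒ (5/6)q_A = 25.25, so q_A = 30.3.
Then q_D = 24 − (1/3)·30.3 = 13.9.
Price P = 185 − 2·44.2 = 96.6.
A's profit: (96.6 − 36)·30.3 = 1836.18.

1836.18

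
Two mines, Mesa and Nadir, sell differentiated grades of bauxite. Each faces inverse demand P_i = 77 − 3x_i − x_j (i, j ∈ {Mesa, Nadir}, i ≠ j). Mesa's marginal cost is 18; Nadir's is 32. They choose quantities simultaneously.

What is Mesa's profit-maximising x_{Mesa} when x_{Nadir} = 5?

9

Mine Mesa's profit: π = x_{Mesa}(77 − 3x_{Mesa} − x_{Nadir}) − 18x_{Mesa}.
∂π/∂x_{Mesa} = 59 − 6x_{Mesa} − x_{Nadir} = 0 ⇒ x_{Mesa} = 59/6 − (1/6)x_{Nadir}.
At x_{Nadir} = 5: x_{Mesa} = 59/6 − (1/6)·5 = 9.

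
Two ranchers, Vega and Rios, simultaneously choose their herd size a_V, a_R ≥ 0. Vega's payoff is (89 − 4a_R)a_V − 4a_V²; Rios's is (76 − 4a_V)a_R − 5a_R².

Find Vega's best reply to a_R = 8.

Expanding Vega's payoff: 89a_V − 4a_Ra_V − 4a_V².
∂π/∂a_V = 89 − 4a_R − 8a_V = 0, so a_V = 11.125 − 0.5a_R.
At a_R = 8: a_V = 11.125 − 0.5·8 = 7.125.

7.125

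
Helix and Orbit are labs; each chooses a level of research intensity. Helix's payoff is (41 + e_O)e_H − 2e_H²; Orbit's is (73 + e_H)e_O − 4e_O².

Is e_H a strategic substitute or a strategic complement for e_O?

strategic complements

Expanding Helix's payoff: 41e_H + e_Oe_H − 2e_H².
∂π/∂e_H = 41 + e_O − 4e_H = 0, so e_H = 10.25 + 0.25e_O.
The best-response slope de_H/de_O = 0.25 > 0: the reaction function is upward-sloping, so the choices are strategic complements.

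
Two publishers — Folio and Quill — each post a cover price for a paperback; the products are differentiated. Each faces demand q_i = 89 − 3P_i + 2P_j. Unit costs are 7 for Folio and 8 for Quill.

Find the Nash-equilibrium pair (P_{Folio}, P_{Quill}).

27.6875, 28.0625

Folio's profit: π = (P_{Folio} − 7)(89 − 3P_{Folio} + 2P_{Quill}).
∂π/∂P_{Folio} = 110 − 6P_{Folio} + 2P_{Quill} = 0 ⇒ P_{Folio} = 55/3 + (1/3)P_{Quill}.
Similarly P_{Quill} = 113/6 + (1/3)P_{Folio}.
Plugging P_{Quill} into Folio's best response: P_{Folio} = 55/3 + (1/3)(113/6 + (1/3)P_{Folio}) ⇒ (8/9)P_{Folio} = 443/18, so P_{Folio} = 27.6875.
Then P_{Quill} = 113/6 + (1/3)·27.6875 = 28.0625.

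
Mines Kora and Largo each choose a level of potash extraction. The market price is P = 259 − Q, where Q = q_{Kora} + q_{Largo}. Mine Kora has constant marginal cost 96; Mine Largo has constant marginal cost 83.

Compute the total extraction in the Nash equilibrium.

Mine Kora's profit: π = q_{Kora}(259 − (q_{Kora} + q_{Largo})) − 96q_{Kora}.
∂π/∂q_{Kora} = 163 − 2q_{Kora} − q_{Largo} = 0, so q_{Kora} = 81.5 − 0.5q_{Largo}.
By the same steps for Largo: q_{Largo} = 88 − 0.5q_{Kora}.
Plugging q_{Largo} into Kora's best response: q_{Kora} = 81.5 − 0.5(88 − 0.5q_{Kora}) ⇒ 0.75q_{Kora} = 37.5, so q_{Kora} = 50.
Then q_{Largo} = 88 − 0.5·50 = 63.
Total extraction: 50 + 63 = 113.

113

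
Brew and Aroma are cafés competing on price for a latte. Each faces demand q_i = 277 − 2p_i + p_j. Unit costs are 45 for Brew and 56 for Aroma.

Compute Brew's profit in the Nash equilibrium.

Brew's profit: π = (p_{Brew} − 45)(277 − 2p_{Brew} + p_{Aroma}).
∂π/∂p_{Brew} = 367 − 4p_{Brew} + p_{Aroma} = 0 ⇒ p_{Brew} = 91.75 + 0.25p_{Aroma}.
Similarly p_{Aroma} = 97.25 + 0.25p_{Brew}.
Plugging p_{Aroma} into Brew's best response: p_{Brew} = 91.75 + 0.25(97.25 + 0.25p_{Brew}) ⇒ 0.9375p_{Brew} = 116.0625, so p_{Brew} = 123.8.
Then p_{Aroma} = 97.25 + 0.25·123.8 = 128.2.
q_{Brew} = 277 − 2·123.8 + 128.2 = 157.6.
Profit = (123.8 − 45)·157.6 = 12418.88.

12418.88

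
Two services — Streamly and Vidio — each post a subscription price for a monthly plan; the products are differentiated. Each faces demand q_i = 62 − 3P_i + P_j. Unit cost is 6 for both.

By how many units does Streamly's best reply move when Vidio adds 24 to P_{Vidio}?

4

Streamly's profit: π = (P_{Streamly} − 6)(62 − 3P_{Streamly} + P_{Vidio}).
∂π/∂P_{Streamly} = 80 − 6P_{Streamly} + P_{Vidio} = 0 ⇒ P_{Streamly} = 40/3 + (1/6)P_{Vidio}.
The reaction-function slope is 1/6, so a 24-unit rise in P_{Vidio} moves P_{Streamly} by 1/6 × 24 = 4. Streamly's best response rises — the actions are strategic complements.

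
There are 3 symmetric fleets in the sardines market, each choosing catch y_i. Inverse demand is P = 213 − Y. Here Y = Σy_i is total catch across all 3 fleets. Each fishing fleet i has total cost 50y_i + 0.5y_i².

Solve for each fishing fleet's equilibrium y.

32.6

A representative fishing fleet's profit is π_i = y_i(213 − Y) − 50y_i − 0.5y_i², with Y = y_i + Σ_{j≠i} y_j.
First-order condition: 163 − 3y_i − Σ_{j≠i} y_j = 0.
In a symmetric equilibrium every fishing fleet chooses the same y, so Σ_{j≠i} y_j = 2y. The condition becomes 163 − 5y = 0, giving y = 163/5 = 32.6.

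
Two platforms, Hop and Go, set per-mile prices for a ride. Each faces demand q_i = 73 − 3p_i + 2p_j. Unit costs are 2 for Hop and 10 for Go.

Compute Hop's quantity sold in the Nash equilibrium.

Hop's profit: π = (p_{Hop} − 2)(73 − 3p_{Hop} + 2p_{Go}).
∂π/∂p_{Hop} = 79 − 6p_{Hop} + 2p_{Go} = 0 ⇒ p_{Hop} = 79/6 + (1/3)p_{Go}.
Similarly p_{Go} = 103/6 + (1/3)p_{Hop}.
Substituting the second reaction function into the first: p_{Hop} = 79/6 + (1/3)(103/6 + (1/3)p_{Hop}), which gives (8/9)p_{Hop} = 170/9 ⇒ p_{Hop} = 21.25.
Then p_{Go} = 103/6 + (1/3)·21.25 = 24.25.
q_{Hop} = 73 − 3·21.25 + 2·24.25 = 57.75.

57.75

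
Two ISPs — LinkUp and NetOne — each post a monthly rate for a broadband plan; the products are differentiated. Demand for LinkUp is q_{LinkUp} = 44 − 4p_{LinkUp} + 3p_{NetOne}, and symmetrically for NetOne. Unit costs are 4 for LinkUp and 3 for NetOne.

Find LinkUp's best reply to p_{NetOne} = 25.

LinkUp's profit: π = (p_{LinkUp} − 4)(44 − 4p_{LinkUp} + 3p_{NetOne}).
∂π/∂p_{LinkUp} = 60 − 8p_{LinkUp} + 3p_{NetOne} = 0 ⇒ p_{LinkUp} = 7.5 + 0.375p_{NetOne}.
At p_{NetOne} = 25: p_{LinkUp} = 7.5 + 0.375·25 = 16.875.

16.875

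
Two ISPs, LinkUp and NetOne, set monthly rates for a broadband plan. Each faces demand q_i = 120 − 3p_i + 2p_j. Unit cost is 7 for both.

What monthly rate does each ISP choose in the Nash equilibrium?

35.25

LinkUp's profit: π = (p_{LinkUp} − 7)(120 − 3p_{LinkUp} + 2p_{NetOne}).
∂π/∂p_{LinkUp} = 141 − 6p_{LinkUp} + 2p_{NetOne} = 0 ⇒ p_{LinkUp} = 23.5 + (1/3)p_{NetOne}.
By symmetry p_{NetOne} = p_{LinkUp}; substituting into the reaction function, (2/3)p_{LinkUp} = 23.5 and p_{LinkUp} = 35.25.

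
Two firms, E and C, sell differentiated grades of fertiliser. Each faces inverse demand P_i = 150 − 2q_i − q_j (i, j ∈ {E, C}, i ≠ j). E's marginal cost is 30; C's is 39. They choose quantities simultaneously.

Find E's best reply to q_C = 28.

23

Firm E's profit: π = q_E(150 − 2q_E − q_C) − 30q_E.
∂π/∂q_E = 120 − 4q_E − q_C = 0 ⇒ q_E = 30 − 0.25q_C.
At q_C = 28: q_E = 30 − 0.25·28 = 23.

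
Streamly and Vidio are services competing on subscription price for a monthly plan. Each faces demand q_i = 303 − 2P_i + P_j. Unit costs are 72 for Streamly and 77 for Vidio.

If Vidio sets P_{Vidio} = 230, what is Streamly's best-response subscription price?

169.25

Streamly's profit: π = (P_{Streamly} − 72)(303 − 2P_{Streamly} + P_{Vidio}).
∂π/∂P_{Streamly} = 447 − 4P_{Streamly} + P_{Vidio} = 0 ⇒ P_{Streamly} = 111.75 + 0.25P_{Vidio}.
At P_{Vidio} = 230: P_{Streamly} = 111.75 + 0.25·230 = 169.25.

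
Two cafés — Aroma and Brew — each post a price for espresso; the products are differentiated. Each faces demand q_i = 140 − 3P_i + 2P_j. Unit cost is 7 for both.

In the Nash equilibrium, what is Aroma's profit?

3316.6875

Aroma's profit: π = (P_{Aroma} − 7)(140 − 3P_{Aroma} + 2P_{Brew}).
∂π/∂P_{Aroma} = 161 − 6P_{Aroma} + 2P_{Brew} = 0 ⇒ P_{Aroma} = 161/6 + (1/3)P_{Brew}.
The game is symmetric, so in equilibrium P_{Brew} = P_{Aroma}: the reaction function gives (2/3)P_{Aroma} = 161/6, hence P_{Aroma} = 40.25.
q_{Aroma} = 140 − 3·40.25 + 2·40.25 = 99.75.
Profit = (40.25 − 7)·99.75 = 3316.6875.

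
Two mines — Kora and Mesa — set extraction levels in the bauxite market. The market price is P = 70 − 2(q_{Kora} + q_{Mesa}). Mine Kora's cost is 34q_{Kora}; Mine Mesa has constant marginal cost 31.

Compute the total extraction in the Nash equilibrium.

Mine Kora's profit: π = q_{Kora}(70 − 2(q_{Kora} + q_{Mesa})) − 34q_{Kora}.
∂π/∂q_{Kora} = 36 − 4q_{Kora} − 2q_{Mesa} = 0, so q_{Kora} = 9 − 0.5q_{Mesa}.
By the same steps for Mesa: q_{Mesa} = 9.75 − 0.5q_{Kora}.
Plugging q_{Mesa} into Kora's best response: q_{Kora} = 9 − 0.5(9.75 − 0.5q_{Kora}) ⇒ 0.75q_{Kora} = 4.125, so q_{Kora} = 5.5.
Then q_{Mesa} = 9.75 − 0.5·5.5 = 7.
Total extraction: 5.5 + 7 = 12.5.

12.5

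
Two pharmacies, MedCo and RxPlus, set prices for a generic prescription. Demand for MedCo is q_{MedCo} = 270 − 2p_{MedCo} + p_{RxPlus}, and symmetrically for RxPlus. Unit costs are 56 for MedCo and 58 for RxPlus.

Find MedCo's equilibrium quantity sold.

MedCo's profit: π = (p_{MedCo} − 56)(270 − 2p_{MedCo} + p_{RxPlus}).
∂π/∂p_{MedCo} = 382 − 4p_{MedCo} + p_{RxPlus} = 0 ⇒ p_{MedCo} = 95.5 + 0.25p_{RxPlus}.
Similarly p_{RxPlus} = 96.5 + 0.25p_{MedCo}.
Substituting the second reaction function into the first: p_{MedCo} = 95.5 + 0.25(96.5 + 0.25p_{MedCo}), which gives 0.9375p_{MedCo} = 119.625 ⇒ p_{MedCo} = 127.6.
Then p_{RxPlus} = 96.5 + 0.25·127.6 = 128.4.
q_{MedCo} = 270 − 2·127.6 + 128.4 = 143.2.

143.2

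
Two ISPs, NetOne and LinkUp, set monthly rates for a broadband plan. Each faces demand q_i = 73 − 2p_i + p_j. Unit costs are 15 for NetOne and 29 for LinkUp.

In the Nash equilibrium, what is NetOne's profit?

898.88

NetOne's profit: π = (p_{NetOne} − 15)(73 − 2p_{NetOne} + p_{LinkUp}).
∂π/∂p_{NetOne} = 103 − 4p_{NetOne} + p_{LinkUp} = 0 ⇒ p_{NetOne} = 25.75 + 0.25p_{LinkUp}.
Similarly p_{LinkUp} = 32.75 + 0.25p_{NetOne}.
Plugging p_{LinkUp} into NetOne's best response: p_{NetOne} = 25.75 + 0.25(32.75 + 0.25p_{NetOne}) ⇒ 0.9375p_{NetOne} = 33.9375, so p_{NetOne} = 36.2.
Then p_{LinkUp} = 32.75 + 0.25·36.2 = 41.8.
q_{NetOne} = 73 − 2·36.2 + 41.8 = 42.4.
Profit = (36.2 − 15)·42.4 = 898.88.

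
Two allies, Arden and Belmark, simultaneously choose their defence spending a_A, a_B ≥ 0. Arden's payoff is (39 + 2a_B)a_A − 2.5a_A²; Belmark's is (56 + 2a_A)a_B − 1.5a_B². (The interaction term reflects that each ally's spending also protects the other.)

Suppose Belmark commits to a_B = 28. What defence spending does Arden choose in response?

Expanding Arden's payoff: 39a_A + 2a_Ba_A − 2.5a_A².
∂π/∂a_A = 39 + 2a_B − 5a_A = 0, so a_A = 7.8 + 0.4a_B.
At a_B = 28: a_A = 7.8 + 0.4·28 = 19.

19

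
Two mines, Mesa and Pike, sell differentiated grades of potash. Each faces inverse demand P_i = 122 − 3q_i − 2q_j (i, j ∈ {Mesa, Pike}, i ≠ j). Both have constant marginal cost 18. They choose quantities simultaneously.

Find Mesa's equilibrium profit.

507

Mine Mesa's profit: π = q_{Mesa}(122 − 3q_{Mesa} − 2q_{Pike}) − 18q_{Mesa}.
∂π/∂q_{Mesa} = 104 − 6q_{Mesa} − 2q_{Pike} = 0 ⇒ q_{Mesa} = 52/3 − (1/3)q_{Pike}.
Setting q_{Mesa} = q_{Pike} in the reaction function: q_{Mesa} = 52/3 − (1/3)q_{Mesa}, so q_{Mesa} = (52/3) / (4/3) = 13.
P_{Mesa} = 122 − 3·13 − 2·13 = 57.
Profit = (57 − 18)·13 = 507.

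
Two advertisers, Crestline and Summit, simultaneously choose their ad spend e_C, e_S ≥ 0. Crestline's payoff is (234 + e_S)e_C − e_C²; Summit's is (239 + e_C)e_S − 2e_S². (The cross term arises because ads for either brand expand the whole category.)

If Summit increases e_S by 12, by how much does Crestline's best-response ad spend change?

Expanding Crestline's payoff: 234e_C + e_Se_C − e_C².
∂π/∂e_C = 234 + e_S − 2e_C = 0, so e_C = 117 + 0.5e_S.
The reaction-function slope is 0.5, so a 12-unit rise in e_S moves e_C by 0.5 × 12 = 6. Crestline's best response rises — the actions are strategic complements.

6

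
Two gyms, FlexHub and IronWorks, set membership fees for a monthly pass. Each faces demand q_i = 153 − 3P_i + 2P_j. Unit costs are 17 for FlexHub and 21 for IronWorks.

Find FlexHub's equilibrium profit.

3622.6875

FlexHub's profit: π = (P_{FlexHub} − 17)(153 − 3P_{FlexHub} + 2P_{IronWorks}).
∂π/∂P_{FlexHub} = 204 − 6P_{FlexHub} + 2P_{IronWorks} = 0 ⇒ P_{FlexHub} = 34 + (1/3)P_{IronWorks}.
Similarly P_{IronWorks} = 36 + (1/3)P_{FlexHub}.
Substituting the second reaction function into the first: P_{FlexHub} = 34 + (1/3)(36 + (1/3)P_{FlexHub}), which gives (8/9)P_{FlexHub} = 46 ⇒ P_{FlexHub} = 51.75.
Then P_{IronWorks} = 36 + (1/3)·51.75 = 53.25.
q_{FlexHub} = 153 − 3·51.75 + 2·53.25 = 104.25.
Profit = (51.75 − 17)·104.25 = 3622.6875.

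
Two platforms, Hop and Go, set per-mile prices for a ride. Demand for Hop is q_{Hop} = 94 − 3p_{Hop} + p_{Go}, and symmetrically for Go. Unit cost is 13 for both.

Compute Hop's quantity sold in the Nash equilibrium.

40.8

Hop's profit: π = (p_{Hop} − 13)(94 − 3p_{Hop} + p_{Go}).
∂π/∂p_{Hop} = 133 − 6p_{Hop} + p_{Go} = 0 ⇒ p_{Hop} = 133/6 + (1/6)p_{Go}.
By symmetry p_{Go} = p_{Hop}; substituting into the reaction function, (5/6)p_{Hop} = 133/6 and p_{Hop} = 26.6.
q_{Hop} = 94 − 3·26.6 + 26.6 = 40.8.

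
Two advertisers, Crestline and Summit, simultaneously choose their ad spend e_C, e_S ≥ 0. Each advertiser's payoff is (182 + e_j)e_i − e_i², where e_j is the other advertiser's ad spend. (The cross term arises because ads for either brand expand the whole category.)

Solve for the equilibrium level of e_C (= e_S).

182

Crestline's payoff is (182 + e_S)e_C − e_C².
∂π/∂e_C = 182 + e_S − 2e_C = 0, so e_C = 91 + 0.5e_S.
Setting e_C = e_S in the reaction function: e_C = 91 + 0.5e_C, so e_C = 91 / 0.5 = 182.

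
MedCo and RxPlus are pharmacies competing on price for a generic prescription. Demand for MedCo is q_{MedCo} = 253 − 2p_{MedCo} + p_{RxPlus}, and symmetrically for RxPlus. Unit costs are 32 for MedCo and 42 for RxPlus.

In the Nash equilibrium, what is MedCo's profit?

MedCo's profit: π = (p_{MedCo} − 32)(253 − 2p_{MedCo} + p_{RxPlus}).
∂π/∂p_{MedCo} = 317 − 4p_{MedCo} + p_{RxPlus} = 0 ⇒ p_{MedCo} = 79.25 + 0.25p_{RxPlus}.
Similarly p_{RxPlus} = 84.25 + 0.25p_{MedCo}.
Solving the two reaction functions simultaneously: (1 − (0.25)(0.25))p_{MedCo} = 79.25 + 0.25·84.25, so 0.9375p_{MedCo} = 100.3125 and p_{MedCo} = 107.
Then p_{RxPlus} = 84.25 + 0.25·107 = 111.
q_{MedCo} = 253 − 2·107 + 111 = 150.
Profit = (107 − 32)·150 = 11250.

11250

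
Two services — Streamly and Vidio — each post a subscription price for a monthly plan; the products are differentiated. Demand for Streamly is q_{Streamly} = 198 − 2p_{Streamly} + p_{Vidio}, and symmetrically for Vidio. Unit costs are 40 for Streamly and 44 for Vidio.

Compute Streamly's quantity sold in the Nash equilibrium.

Streamly's profit: π = (p_{Streamly} − 40)(198 − 2p_{Streamly} + p_{Vidio}).
∂π/∂p_{Streamly} = 278 − 4p_{Streamly} + p_{Vidio} = 0 ⇒ p_{Streamly} = 69.5 + 0.25p_{Vidio}.
Similarly p_{Vidio} = 71.5 + 0.25p_{Streamly}.
Solving the two reaction functions simultaneously: (1 − (0.25)(0.25))p_{Streamly} = 69.5 + 0.25·71.5, so 0.9375p_{Streamly} = 87.375 and p_{Streamly} = 93.2.
Then p_{Vidio} = 71.5 + 0.25·93.2 = 94.8.
q_{Streamly} = 198 − 2·93.2 + 94.8 = 106.4.

106.4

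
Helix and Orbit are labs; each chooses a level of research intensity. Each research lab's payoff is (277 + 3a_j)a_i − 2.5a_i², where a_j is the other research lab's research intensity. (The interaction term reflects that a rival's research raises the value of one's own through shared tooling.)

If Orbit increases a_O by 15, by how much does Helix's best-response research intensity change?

9

Helix's payoff is (277 + 3a_O)a_H − 2.5a_H².
∂π/∂a_H = 277 + 3a_O − 5a_H = 0, so a_H = 55.4 + 0.6a_O.
The reaction-function slope is 0.6, so a 15-unit rise in a_O moves a_H by 0.6 × 15 = 9. Helix's best response rises — the actions are strategic complements.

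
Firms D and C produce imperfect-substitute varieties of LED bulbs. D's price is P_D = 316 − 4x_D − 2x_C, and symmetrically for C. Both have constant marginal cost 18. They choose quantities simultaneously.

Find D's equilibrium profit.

3552.16

Firm D's profit: π = x_D(316 − 4x_D − 2x_C) − 18x_D.
∂π/∂x_D = 298 − 8x_D − 2x_C = 0 ⇒ x_D = 37.25 − 0.25x_C.
The game is symmetric, so in equilibrium x_C = x_D: the reaction function gives 1.25x_D = 37.25, hence x_D = 29.8.
P_D = 316 − 4·29.8 − 2·29.8 = 137.2.
Profit = (137.2 − 18)·29.8 = 3552.16.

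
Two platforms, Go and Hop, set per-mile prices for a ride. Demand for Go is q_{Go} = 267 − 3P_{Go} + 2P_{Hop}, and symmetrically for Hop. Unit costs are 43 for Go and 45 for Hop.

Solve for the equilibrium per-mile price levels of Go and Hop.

99.375, 100.125

Go's profit: π = (P_{Go} − 43)(267 − 3P_{Go} + 2P_{Hop}).
∂π/∂P_{Go} = 396 − 6P_{Go} + 2P_{Hop} = 0 ⇒ P_{Go} = 66 + (1/3)P_{Hop}.
Similarly P_{Hop} = 67 + (1/3)P_{Go}.
Plugging P_{Hop} into Go's best response: P_{Go} = 66 + (1/3)(67 + (1/3)P_{Go}) ⇒ (8/9)P_{Go} = 265/3, so P_{Go} = 99.375.
Then P_{Hop} = 67 + (1/3)·99.375 = 100.125.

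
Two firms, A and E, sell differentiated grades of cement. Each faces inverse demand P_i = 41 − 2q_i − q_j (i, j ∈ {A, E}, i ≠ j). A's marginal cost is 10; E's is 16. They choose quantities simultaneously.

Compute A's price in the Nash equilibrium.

Firm A's profit: π = q_A(41 − 2q_A − q_E) − 10q_A.
∂π/∂q_A = 31 − 4q_A − q_E = 0 ⇒ q_A = 7.75 − 0.25q_E.
Similarly q_E = 6.25 − 0.25q_A.
Substituting the second reaction function into the first: q_A = 7.75 − 0.25(6.25 − 0.25q_A), which gives 0.9375q_A = 6.1875 ⇒ q_A = 6.6.
Then q_E = 6.25 − 0.25·6.6 = 4.6.
P_A = 41 − 2·6.6 − 4.6 = 23.2.

23.2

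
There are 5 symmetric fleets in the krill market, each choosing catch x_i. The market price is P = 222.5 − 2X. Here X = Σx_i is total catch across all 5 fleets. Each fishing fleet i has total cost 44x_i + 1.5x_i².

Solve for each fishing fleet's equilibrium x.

11.9

A representative fishing fleet's profit is π_i = x_i(222.5 − 2X) − 44x_i − 1.5x_i², with X = x_i + Σ_{j≠i} x_j.
First-order condition: 178.5 − 7x_i − 2Σ_{j≠i} x_j = 0.
In a symmetric equilibrium every fishing fleet chooses the same x, so Σ_{j≠i} x_j = 4x. The condition becomes 178.5 − 15x = 0, giving x = 178.5/15 = 11.9.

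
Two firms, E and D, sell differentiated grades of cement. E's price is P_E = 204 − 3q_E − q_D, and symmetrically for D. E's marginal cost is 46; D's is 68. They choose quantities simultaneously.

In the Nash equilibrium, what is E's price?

Firm E's profit: π = q_E(204 − 3q_E − q_D) − 46q_E.
∂π/∂q_E = 158 − 6q_E − q_D = 0 ⇒ q_E = 79/3 − (1/6)q_D.
Similarly q_D = 68/3 − (1/6)q_E.
Solving the two reaction functions simultaneously: (1 − (−1/6)(−1/6))q_E = 79/3 − (1/6)·(68/3), so (35/36)q_E = 203/9 and q_E = 23.2.
Then q_D = 68/3 − (1/6)·23.2 = 18.8.
P_E = 204 − 3·23.2 − 18.8 = 115.6.

115.6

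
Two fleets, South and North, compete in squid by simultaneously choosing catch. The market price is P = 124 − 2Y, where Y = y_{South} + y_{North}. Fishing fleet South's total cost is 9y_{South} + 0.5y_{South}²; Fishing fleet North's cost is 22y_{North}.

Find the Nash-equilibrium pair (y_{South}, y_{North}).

Fishing fleet South's profit: π = y_{South}(124 − 2(y_{South} + y_{North})) − 9y_{South} − 0.5y_{South}².
∂π/∂y_{South} = 115 − 5y_{South} − 2y_{North} = 0, so y_{South} = 23 − 0.4y_{North}.
For North: ∂π/∂y_{North} = 102 − 4y_{North} − 2y_{South} = 0 ⇒ y_{North} = 25.5 − 0.5y_{South}.
Solving the two reaction functions simultaneously: (1 − (−0.4)(−0.5))y_{South} = 23 − 0.4·25.5, so 0.8y_{South} = 12.8 and y_{South} = 16.
Then y_{North} = 25.5 − 0.5·16 = 17.5.

16, 17.5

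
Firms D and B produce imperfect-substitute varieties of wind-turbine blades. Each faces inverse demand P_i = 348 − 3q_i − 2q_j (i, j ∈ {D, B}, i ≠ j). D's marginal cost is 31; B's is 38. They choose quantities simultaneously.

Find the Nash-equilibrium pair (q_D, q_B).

40.0625, 38.3125

Firm D's profit: π = q_D(348 − 3q_D − 2q_B) − 31q_D.
∂π/∂q_D = 317 − 6q_D − 2q_B = 0 ⇒ q_D = 317/6 − (1/3)q_B.
Similarly q_B = 155/3 − (1/3)q_D.
Plugging q_B into D's best response: q_D = 317/6 − (1/3)(155/3 − (1/3)q_D) ⇒ (8/9)q_D = 641/18, so q_D = 40.0625.
Then q_B = 155/3 − (1/3)·40.0625 = 38.3125.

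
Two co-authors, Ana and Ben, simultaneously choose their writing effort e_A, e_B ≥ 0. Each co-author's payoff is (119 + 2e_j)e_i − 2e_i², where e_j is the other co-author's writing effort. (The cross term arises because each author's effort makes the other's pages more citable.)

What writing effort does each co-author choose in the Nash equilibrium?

Ana's payoff is (119 + 2e_B)e_A − 2e_A².
∂π/∂e_A = 119 + 2e_B − 4e_A = 0, so e_A = 29.75 + 0.5e_B.
The game is symmetric, so in equilibrium e_B = e_A: the reaction function gives 0.5e_A = 29.75, hence e_A = 59.5.

59.5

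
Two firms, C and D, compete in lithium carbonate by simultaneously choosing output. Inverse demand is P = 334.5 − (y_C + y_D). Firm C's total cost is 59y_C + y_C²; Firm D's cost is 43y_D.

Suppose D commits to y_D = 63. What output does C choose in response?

53.125

Firm C's profit: π = y_C(334.5 − (y_C + y_D)) − 59y_C − y_C².
∂π/∂y_C = 275.5 − 4y_C − y_D = 0, so y_C = 68.875 − 0.25y_D.
At y_D = 63: y_C = 68.875 − 0.25·63 = 53.125.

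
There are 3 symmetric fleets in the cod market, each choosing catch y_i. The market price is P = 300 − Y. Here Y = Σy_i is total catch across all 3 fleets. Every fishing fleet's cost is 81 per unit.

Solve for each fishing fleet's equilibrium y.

A representative fishing fleet's profit is π_i = y_i(300 − Y) − 81y_i, with Y = y_i + Σ_{j≠i} y_j.
First-order condition: 219 − 2y_i − Σ_{j≠i} y_j = 0.
With identical fishing fleets, set every y_j = y: then 219 − 2y − 2y = 0, i.e. y = 219/4 = 54.75.

54.75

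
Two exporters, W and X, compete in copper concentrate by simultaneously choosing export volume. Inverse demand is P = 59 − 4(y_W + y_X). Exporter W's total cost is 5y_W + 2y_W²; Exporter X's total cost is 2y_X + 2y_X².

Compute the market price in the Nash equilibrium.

31.25

Exporter W's profit: π = y_W(59 − 4(y_W + y_X)) − 5y_W − 2y_W².
∂π/∂y_W = 54 − 12y_W − 4y_X = 0, so y_W = 4.5 − (1/3)y_X.
By the same steps for X: y_X = 4.75 − (1/3)y_W.
Solving the two reaction functions simultaneously: (1 − (−1/3)(−1/3))y_W = 4.5 − (1/3)·4.75, so (8/9)y_W = 35/12 and y_W = 105/32.
Then y_X = 4.75 − (1/3)·(105/32) = 117/32.
Equilibrium price: P = 59 − 4·6.9375 = 31.25.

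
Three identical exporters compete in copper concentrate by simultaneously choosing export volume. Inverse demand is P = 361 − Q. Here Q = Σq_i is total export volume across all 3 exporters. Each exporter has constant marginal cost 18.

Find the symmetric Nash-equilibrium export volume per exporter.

A representative exporter's profit is π_i = q_i(361 − Q) − 18q_i, with Q = q_i + Σ_{j≠i} q_j.
First-order condition: 343 − 2q_i − Σ_{j≠i} q_j = 0.
Imposing symmetry (q_j = q for all j) turns Σ_{j≠i} q_j into 2q, so 343 = 4q and q = 85.75.

85.75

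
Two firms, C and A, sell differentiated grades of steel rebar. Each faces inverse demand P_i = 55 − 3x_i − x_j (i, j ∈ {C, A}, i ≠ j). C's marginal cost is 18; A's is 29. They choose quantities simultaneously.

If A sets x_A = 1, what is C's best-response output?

Firm C's profit: π = x_C(55 − 3x_C − x_A) − 18x_C.
∂π/∂x_C = 37 − 6x_C − x_A = 0 ⇒ x_C = 37/6 − (1/6)x_A.
At x_A = 1: x_C = 37/6 − (1/6)·1 = 6.

6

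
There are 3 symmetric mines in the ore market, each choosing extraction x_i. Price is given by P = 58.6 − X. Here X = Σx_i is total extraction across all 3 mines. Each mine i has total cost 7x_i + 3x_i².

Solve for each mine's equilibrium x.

A representative mine's profit is π_i = x_i(58.6 − X) − 7x_i − 3x_i², with X = x_i + Σ_{j≠i} x_j.
First-order condition: 51.6 − 8x_i − Σ_{j≠i} x_j = 0.
Imposing symmetry (x_j = x for all j) turns Σ_{j≠i} x_j into 2x, so 51.6 = 10x and x = 5.16.

5.16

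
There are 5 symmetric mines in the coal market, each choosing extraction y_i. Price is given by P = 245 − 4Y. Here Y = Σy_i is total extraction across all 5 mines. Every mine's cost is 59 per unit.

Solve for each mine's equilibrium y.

7.75

A representative mine's profit is π_i = y_i(245 − 4Y) − 59y_i, with Y = y_i + Σ_{j≠i} y_j.
First-order condition: 186 − 8y_i − 4Σ_{j≠i} y_j = 0.
In a symmetric equilibrium every mine chooses the same y, so Σ_{j≠i} y_j = 4y. The condition becomes 186 − 24y = 0, giving y = 186/24 = 7.75.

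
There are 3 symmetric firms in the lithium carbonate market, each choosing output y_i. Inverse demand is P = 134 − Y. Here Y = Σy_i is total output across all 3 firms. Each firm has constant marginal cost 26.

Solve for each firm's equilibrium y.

A representative firm's profit is π_i = y_i(134 − Y) − 26y_i, with Y = y_i + Σ_{j≠i} y_j.
First-order condition: 108 − 2y_i − Σ_{j≠i} y_j = 0.
Imposing symmetry (y_j = y for all j) turns Σ_{j≠i} y_j into 2y, so 108 = 4y and y = 27.

27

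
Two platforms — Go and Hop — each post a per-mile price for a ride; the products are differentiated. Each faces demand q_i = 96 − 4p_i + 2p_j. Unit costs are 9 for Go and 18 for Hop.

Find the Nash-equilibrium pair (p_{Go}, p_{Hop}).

Go's profit: π = (p_{Go} − 9)(96 − 4p_{Go} + 2p_{Hop}).
∂π/∂p_{Go} = 132 − 8p_{Go} + 2p_{Hop} = 0 ⇒ p_{Go} = 16.5 + 0.25p_{Hop}.
Similarly p_{Hop} = 21 + 0.25p_{Go}.
Substituting the second reaction function into the first: p_{Go} = 16.5 + 0.25(21 + 0.25p_{Go}), which gives 0.9375p_{Go} = 21.75 ⇒ p_{Go} = 23.2.
Then p_{Hop} = 21 + 0.25·23.2 = 26.8.

23.2, 26.8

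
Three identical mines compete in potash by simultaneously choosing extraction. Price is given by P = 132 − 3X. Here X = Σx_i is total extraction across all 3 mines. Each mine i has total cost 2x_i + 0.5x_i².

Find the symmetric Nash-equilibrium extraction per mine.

A representative mine's profit is π_i = x_i(132 − 3X) − 2x_i − 0.5x_i², with X = x_i + Σ_{j≠i} x_j.
First-order condition: 130 − 7x_i − 3Σ_{j≠i} x_j = 0.
With identical mines, set every x_j = x: then 130 − 7x − 6x = 0, i.e. x = 130/13 = 10.

10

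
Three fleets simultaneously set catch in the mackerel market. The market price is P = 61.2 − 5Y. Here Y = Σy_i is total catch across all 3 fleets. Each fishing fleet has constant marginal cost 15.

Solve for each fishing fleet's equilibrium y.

A representative fishing fleet's profit is π_i = y_i(61.2 − 5Y) − 15y_i, with Y = y_i + Σ_{j≠i} y_j.
First-order condition: 46.2 − 10y_i − 5Σ_{j≠i} y_j = 0.
Imposing symmetry (y_j = y for all j) turns Σ_{j≠i} y_j into 2y, so 46.2 = 20y and y = 2.31.

2.31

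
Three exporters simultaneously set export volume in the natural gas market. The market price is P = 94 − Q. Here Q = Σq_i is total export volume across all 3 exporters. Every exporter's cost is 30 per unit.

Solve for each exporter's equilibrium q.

16

A representative exporter's profit is π_i = q_i(94 − Q) − 30q_i, with Q = q_i + Σ_{j≠i} q_j.
First-order condition: 64 − 2q_i − Σ_{j≠i} q_j = 0.
With identical exporters, set every q_j = q: then 64 − 2q − 2q = 0, i.e. q = 64/4 = 16.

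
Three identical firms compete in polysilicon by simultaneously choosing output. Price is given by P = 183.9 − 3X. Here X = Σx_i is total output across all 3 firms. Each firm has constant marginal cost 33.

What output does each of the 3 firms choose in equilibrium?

A representative firm's profit is π_i = x_i(183.9 − 3X) − 33x_i, with X = x_i + Σ_{j≠i} x_j.
First-order condition: 150.9 − 6x_i − 3Σ_{j≠i} x_j = 0.
In a symmetric equilibrium every firm chooses the same x, so Σ_{j≠i} x_j = 2x. The condition becomes 150.9 − 12x = 0, giving x = 150.9/12 = 12.575.

12.575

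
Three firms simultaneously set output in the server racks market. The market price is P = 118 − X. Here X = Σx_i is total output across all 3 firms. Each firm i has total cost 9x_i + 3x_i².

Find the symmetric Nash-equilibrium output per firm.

A representative firm's profit is π_i = x_i(118 − X) − 9x_i − 3x_i², with X = x_i + Σ_{j≠i} x_j.
First-order condition: 109 − 8x_i − Σ_{j≠i} x_j = 0.
Imposing symmetry (x_j = x for all j) turns Σ_{j≠i} x_j into 2x, so 109 = 10x and x = 10.9.

10.9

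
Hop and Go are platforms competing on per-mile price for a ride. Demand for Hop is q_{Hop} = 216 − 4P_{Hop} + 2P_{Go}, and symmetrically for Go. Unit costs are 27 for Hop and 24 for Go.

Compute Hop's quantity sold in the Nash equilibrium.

Hop's profit: π = (P_{Hop} − 27)(216 − 4P_{Hop} + 2P_{Go}).
∂π/∂P_{Hop} = 324 − 8P_{Hop} + 2P_{Go} = 0 ⇒ P_{Hop} = 40.5 + 0.25P_{Go}.
Similarly P_{Go} = 39 + 0.25P_{Hop}.
Plugging P_{Go} into Hop's best response: P_{Hop} = 40.5 + 0.25(39 + 0.25P_{Hop}) ⇒ 0.9375P_{Hop} = 50.25, so P_{Hop} = 53.6.
Then P_{Go} = 39 + 0.25·53.6 = 52.4.
q_{Hop} = 216 − 4·53.6 + 2·52.4 = 106.4.

106.4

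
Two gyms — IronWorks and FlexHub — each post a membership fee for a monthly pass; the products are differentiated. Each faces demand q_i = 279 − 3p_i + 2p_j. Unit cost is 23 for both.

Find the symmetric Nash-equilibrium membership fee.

87

IronWorks's profit: π = (p_{IronWorks} − 23)(279 − 3p_{IronWorks} + 2p_{FlexHub}).
∂π/∂p_{IronWorks} = 348 − 6p_{IronWorks} + 2p_{FlexHub} = 0 ⇒ p_{IronWorks} = 58 + (1/3)p_{FlexHub}.
By symmetry p_{FlexHub} = p_{IronWorks}; substituting into the reaction function, (2/3)p_{IronWorks} = 58 and p_{IronWorks} = 87.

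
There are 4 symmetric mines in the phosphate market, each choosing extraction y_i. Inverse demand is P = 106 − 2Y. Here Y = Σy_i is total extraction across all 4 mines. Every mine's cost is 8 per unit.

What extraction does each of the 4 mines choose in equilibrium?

9.8

A representative mine's profit is π_i = y_i(106 − 2Y) − 8y_i, with Y = y_i + Σ_{j≠i} y_j.
First-order condition: 98 − 4y_i − 2Σ_{j≠i} y_j = 0.
In a symmetric equilibrium every mine chooses the same y, so Σ_{j≠i} y_j = 3y. The condition becomes 98 − 10y = 0, giving y = 98/10 = 9.8.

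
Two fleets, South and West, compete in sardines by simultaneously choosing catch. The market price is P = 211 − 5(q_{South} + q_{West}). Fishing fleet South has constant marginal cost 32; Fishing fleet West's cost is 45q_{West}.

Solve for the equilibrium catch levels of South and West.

12.8, 10.2

Fishing fleet South's profit: π = q_{South}(211 − 5(q_{South} + q_{West})) − 32q_{South}.
∂π/∂q_{South} = 179 − 10q_{South} − 5q_{West} = 0, so q_{South} = 17.9 − 0.5q_{West}.
By the same steps for West: q_{West} = 16.6 − 0.5q_{South}.
Substituting the second reaction function into the first: q_{South} = 17.9 − 0.5(16.6 − 0.5q_{South}), which gives 0.75q_{South} = 9.6 ⇒ q_{South} = 12.8.
Then q_{West} = 16.6 − 0.5·12.8 = 10.2.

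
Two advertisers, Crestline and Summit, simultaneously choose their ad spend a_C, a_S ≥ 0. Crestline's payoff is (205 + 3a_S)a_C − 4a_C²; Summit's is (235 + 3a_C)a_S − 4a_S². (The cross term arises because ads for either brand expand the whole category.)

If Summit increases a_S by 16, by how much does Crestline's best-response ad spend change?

6

Expanding Crestline's payoff: 205a_C + 3a_Sa_C − 4a_C².
∂π/∂a_C = 205 + 3a_S − 8a_C = 0, so a_C = 25.625 + 0.375a_S.
The reaction-function slope is 0.375, so a 16-unit rise in a_S moves a_C by 0.375 × 16 = 6. Crestline's best response rises — the actions are strategic complements.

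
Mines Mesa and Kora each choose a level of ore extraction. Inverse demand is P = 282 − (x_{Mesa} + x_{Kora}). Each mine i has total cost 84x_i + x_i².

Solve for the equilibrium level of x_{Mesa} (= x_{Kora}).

39.6

Mine Mesa's profit: π = x_{Mesa}(282 − (x_{Mesa} + x_{Kora})) − 84x_{Mesa} − x_{Mesa}².
∂π/∂x_{Mesa} = 198 − 4x_{Mesa} − x_{Kora} = 0, so x_{Mesa} = 49.5 − 0.25x_{Kora}.
By symmetry x_{Kora} = x_{Mesa}; substituting into the reaction function, 1.25x_{Mesa} = 49.5 and x_{Mesa} = 39.6.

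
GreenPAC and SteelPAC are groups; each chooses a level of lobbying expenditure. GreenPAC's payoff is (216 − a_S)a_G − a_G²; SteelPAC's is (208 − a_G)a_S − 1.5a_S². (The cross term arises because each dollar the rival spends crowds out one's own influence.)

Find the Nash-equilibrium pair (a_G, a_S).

Expanding GreenPAC's payoff: 216a_G − a_Sa_G − a_G².
∂π/∂a_G = 216 − a_S − 2a_G = 0, so a_G = 108 − 0.5a_S.
Likewise for SteelPAC: a_S = 208/3 − (1/3)a_G.
Plugging a_S into GreenPAC's best response: a_G = 108 − 0.5(208/3 − (1/3)a_G) ⇒ (5/6)a_G = 220/3, so a_G = 88.
Then a_S = 208/3 − (1/3)·88 = 40.

88, 40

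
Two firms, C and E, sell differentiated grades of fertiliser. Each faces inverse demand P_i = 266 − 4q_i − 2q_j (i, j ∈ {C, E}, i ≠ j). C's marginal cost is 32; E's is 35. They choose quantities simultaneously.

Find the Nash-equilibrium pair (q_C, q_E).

23.5, 23

Firm C's profit: π = q_C(266 − 4q_C − 2q_E) − 32q_C.
∂π/∂q_C = 234 − 8q_C − 2q_E = 0 ⇒ q_C = 29.25 − 0.25q_E.
Similarly q_E = 28.875 − 0.25q_C.
Substituting the second reaction function into the first: q_C = 29.25 − 0.25(28.875 − 0.25q_C), which gives 0.9375q_C = 705/32 ⇒ q_C = 23.5.
Then q_E = 28.875 − 0.25·23.5 = 23.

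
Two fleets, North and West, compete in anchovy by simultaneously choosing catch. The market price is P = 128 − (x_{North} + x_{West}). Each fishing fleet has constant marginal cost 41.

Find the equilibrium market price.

Fishing fleet North's profit: π = x_{North}(128 − (x_{North} + x_{West})) − 41x_{North}.
∂π/∂x_{North} = 87 − 2x_{North} − x_{West} = 0, so x_{North} = 43.5 − 0.5x_{West}.
Setting x_{North} = x_{West} in the reaction function: x_{North} = 43.5 − 0.5x_{North}, so x_{North} = 43.5 / 1.5 = 29.
Equilibrium price: P = 128 − 58 = 70.

70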